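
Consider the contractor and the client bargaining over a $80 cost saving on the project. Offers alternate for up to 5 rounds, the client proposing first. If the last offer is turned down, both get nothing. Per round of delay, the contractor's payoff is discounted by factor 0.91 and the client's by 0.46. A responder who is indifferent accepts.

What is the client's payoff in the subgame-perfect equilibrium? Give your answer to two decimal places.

Round 5 (the client proposes): the contractor will accept anything ≥ 0, so the client offers 0 and keeps 80.
Round 4 (the contractor proposes): the client can get 80 next round, worth 0.46 × 80 = 36.8 now. The contractor offers 36.8 and keeps 80 − 36.8 = 43.2.
Round 3 (the client proposes): the contractor can get 43.2 next round, worth 0.91 × 43.2 = 39.312 now; the client offers that and keeps 40.688.
Round 2 (the contractor proposes): the client can get 40.688 next round, worth 0.46 × 40.688 = 18.71648 now. The contractor offers 18.71648 and keeps 80 − 18.71648 = 61.28352.
Round 1 (the client proposes): the contractor can get 61.28352 next round, worth 0.91 × 61.28352 = 55.7680032 now, so the client offers 55.7680032, keeping 24.2319968.

24.23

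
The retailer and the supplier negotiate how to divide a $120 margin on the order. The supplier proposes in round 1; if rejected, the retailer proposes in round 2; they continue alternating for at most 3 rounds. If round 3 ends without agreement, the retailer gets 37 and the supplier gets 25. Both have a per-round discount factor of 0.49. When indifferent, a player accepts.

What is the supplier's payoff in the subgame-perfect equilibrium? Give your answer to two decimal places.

Round 3 (the supplier proposes): the retailer gets 37 if talks fail, so the supplier offers 37 and keeps 83.
Round 2 (the retailer proposes): the supplier can get 83 next round, worth 0.49 × 83 = 40.67 now. The retailer offers 40.67 and keeps 120 − 40.67 = 79.33.
Round 1 (the supplier proposes): the retailer can get 79.33 next round, worth 0.49 × 79.33 = 38.8717 now; the supplier offers that and keeps 81.1283.

81.13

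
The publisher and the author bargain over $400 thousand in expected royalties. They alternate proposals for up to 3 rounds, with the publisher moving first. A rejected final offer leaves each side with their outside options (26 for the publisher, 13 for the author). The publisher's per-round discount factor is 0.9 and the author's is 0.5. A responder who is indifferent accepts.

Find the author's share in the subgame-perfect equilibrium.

25.85

Solve by backward induction from round 3.
Round 3 (the publisher proposes): the author gets 13 if talks fail, so the publisher offers 13 and keeps 387.
Round 2 (the author proposes): the publisher can get 387 next round, worth 0.9 × 387 = 348.3 now, so the author offers 348.3, keeping 51.7.
Round 1 (the publisher proposes): the author can get 51.7 next round, worth 0.5 × 51.7 = 25.85 now, so the publisher offers 25.85, keeping 374.15.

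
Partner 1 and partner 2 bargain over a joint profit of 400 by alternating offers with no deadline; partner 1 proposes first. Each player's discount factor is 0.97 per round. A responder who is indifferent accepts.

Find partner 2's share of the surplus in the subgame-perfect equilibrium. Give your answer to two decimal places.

When partner 1 proposes, partner 2 accepts any offer worth at least 0.97 times what partner 2 would get by proposing next round; and vice versa.
This gives x = 400 − 0.97y and y = 400 − 0.97x, where x and y are each side's share when it proposes.
Hence (1 − 0.97·0.97)x = 400(1 − 0.97), i.e. 0.0591·x = 12.
x ≈ 203.0457; partner 2's share is 400 − x ≈ 196.9543.

196.95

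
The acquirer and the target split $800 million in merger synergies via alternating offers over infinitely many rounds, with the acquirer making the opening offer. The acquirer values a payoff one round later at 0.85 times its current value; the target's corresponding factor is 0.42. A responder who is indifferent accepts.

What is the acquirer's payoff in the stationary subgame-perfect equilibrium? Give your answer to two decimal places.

In a stationary SPE each proposer offers the other exactly their discounted continuation value.
If the acquirer keeps x when proposing and the target keeps y when proposing, then x = 800 − 0.42y and y = 800 − 0.85x.
Solving: x = 800(1 − 0.42) / (1 − 0.85·0.42) = 464 / 0.643 ≈ 721.6174.
The target gets 800 − 721.6174 ≈ 78.3826.

721.62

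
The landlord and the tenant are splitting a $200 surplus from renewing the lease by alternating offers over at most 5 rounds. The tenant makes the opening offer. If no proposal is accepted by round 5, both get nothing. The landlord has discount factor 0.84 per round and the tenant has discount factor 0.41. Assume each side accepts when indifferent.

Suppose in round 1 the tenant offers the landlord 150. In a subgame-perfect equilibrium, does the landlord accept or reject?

Round 5 (the tenant proposes): the landlord will accept anything ≥ 0, so the tenant offers 0 and keeps 200.
Round 4 (the landlord proposes): the tenant can get 200 next round, worth 0.41 × 200 = 82 now. The landlord offers 82 and keeps 200 − 82 = 118.
Round 3 (the tenant proposes): the landlord can get 118 next round, worth 0.84 × 118 = 99.12 now; the tenant offers that and keeps 100.88.
Round 2 (the landlord proposes): the tenant can get 100.88 next round, worth 0.41 × 100.88 = 41.3608 now, so the landlord offers 41.3608, keeping 158.6392.
So by rejecting in round 1, the landlord gets 158.6392 next round, worth 0.84 × 158.6392 = 133.256928 now.
Offer 150 ≥ 133.256928, so the landlord accepts.

Accept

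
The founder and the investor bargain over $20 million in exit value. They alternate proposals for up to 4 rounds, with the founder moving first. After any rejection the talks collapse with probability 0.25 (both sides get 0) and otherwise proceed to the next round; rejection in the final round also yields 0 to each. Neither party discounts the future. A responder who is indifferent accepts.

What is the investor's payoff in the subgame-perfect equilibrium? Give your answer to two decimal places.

12.19

Round 4 (the investor proposes): the founder will accept anything ≥ 0, so the investor offers 0 and keeps 20.
Round 3 (the founder proposes): rejecting gives the investor an expected 0.75 × 20 = 15; the founder offers that and keeps 5.
Round 2 (the investor proposes): rejecting gives the founder an expected 0.75 × 5 = 3.75, so the investor offers 3.75, keeping 16.25.
Round 1 (the founder proposes): rejecting gives the investor an expected 0.75 × 16.25 = 12.1875, so the founder offers 12.1875, keeping 7.8125.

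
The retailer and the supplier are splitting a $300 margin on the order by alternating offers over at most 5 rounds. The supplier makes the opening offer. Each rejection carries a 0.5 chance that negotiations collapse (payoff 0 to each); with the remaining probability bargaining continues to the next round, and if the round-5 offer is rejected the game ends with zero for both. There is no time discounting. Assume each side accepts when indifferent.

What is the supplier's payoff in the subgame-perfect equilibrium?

By backward induction:
Round 5 (the supplier proposes): rejection yields 0 for the retailer; the supplier offers 0 and keeps 300.
Round 4 (the retailer proposes): rejecting gives the supplier an expected 0.5 × 300 = 150, so the retailer offers 150, keeping 150.
Round 3 (the supplier proposes): rejecting gives the retailer an expected 0.5 × 150 = 75. The supplier offers 75 and keeps 300 − 75 = 225.
Round 2 (the retailer proposes): rejecting gives the supplier an expected 0.5 × 225 = 112.5. The retailer offers 112.5 and keeps 300 − 112.5 = 187.5.
Round 1 (the supplier proposes): rejecting gives the retailer an expected 0.5 × 187.5 = 93.75. The supplier offers 93.75 and keeps 300 − 93.75 = 206.25.

206.25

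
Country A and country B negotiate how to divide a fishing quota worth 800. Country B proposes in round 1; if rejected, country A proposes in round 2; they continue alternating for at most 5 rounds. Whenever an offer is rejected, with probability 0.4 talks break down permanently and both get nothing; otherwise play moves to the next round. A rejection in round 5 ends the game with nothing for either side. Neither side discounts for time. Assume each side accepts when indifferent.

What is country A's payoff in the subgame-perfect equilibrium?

Round 5 (country B proposes): rejection yields 0 for country A; country B offers 0 and keeps 800.
Round 4 (country A proposes): rejecting gives country B an expected 0.6 × 800 = 480; country A offers that and keeps 320.
Round 3 (country B proposes): rejecting gives country A an expected 0.6 × 320 = 192, so country B offers 192, keeping 608.
Round 2 (country A proposes): rejecting gives country B an expected 0.6 × 608 = 364.8; country A offers that and keeps 435.2.
Round 1 (country B proposes): rejecting gives country A an expected 0.6 × 435.2 = 261.12, so country B offers 261.12, keeping 538.88.

261.12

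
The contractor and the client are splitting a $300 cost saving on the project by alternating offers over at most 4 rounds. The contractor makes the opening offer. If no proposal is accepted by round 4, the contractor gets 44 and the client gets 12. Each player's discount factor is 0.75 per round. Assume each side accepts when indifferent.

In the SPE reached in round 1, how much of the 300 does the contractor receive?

Round 4 (the client proposes): the contractor gets 44 if talks fail, so the client offers 44 and keeps 256.
Round 3 (the contractor proposes): the client can get 256 next round, worth 0.75 × 256 = 192 now. The contractor offers 192 and keeps 300 − 192 = 108.
Round 2 (the client proposes): the contractor can get 108 next round, worth 0.75 × 108 = 81 now. The client offers 81 and keeps 300 − 81 = 219.
Round 1 (the contractor proposes): the client can get 219 next round, worth 0.75 × 219 = 164.25 now; the contractor offers that and keeps 135.75.

135.75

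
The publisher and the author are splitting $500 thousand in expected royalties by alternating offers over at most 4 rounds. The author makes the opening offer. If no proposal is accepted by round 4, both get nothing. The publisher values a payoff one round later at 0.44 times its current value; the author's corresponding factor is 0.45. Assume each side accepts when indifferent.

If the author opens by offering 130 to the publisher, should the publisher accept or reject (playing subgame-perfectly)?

Reject

Work out the publisher's continuation value if the offer is rejected.
Round 4 (the publisher proposes): rejection yields 0 for the author; the publisher offers 0 and keeps 500.
Round 3 (the author proposes): the publisher can get 500 next round, worth 0.44 × 500 = 220 now. The author offers 220 and keeps 500 − 220 = 280.
Round 2 (the publisher proposes): the author can get 280 next round, worth 0.45 × 280 = 126 now; the publisher offers that and keeps 374.
So by rejecting in round 1, the publisher gets 374 next round, worth 0.44 × 374 = 164.56 now.
Offer 130 < 164.56, so the publisher rejects.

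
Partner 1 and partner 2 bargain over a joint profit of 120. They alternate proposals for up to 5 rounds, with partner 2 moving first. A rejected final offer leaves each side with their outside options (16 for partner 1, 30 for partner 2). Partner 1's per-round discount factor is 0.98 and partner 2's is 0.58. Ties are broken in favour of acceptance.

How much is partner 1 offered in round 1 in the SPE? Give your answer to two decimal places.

Round 5 (partner 2 proposes): partner 1 gets 16 if talks fail, so partner 2 offers 16 and keeps 104.
Round 4 (partner 1 proposes): partner 2 can get 104 next round, worth 0.58 × 104 = 60.32 now; partner 1 offers that and keeps 59.68.
Round 3 (partner 2 proposes): partner 1 can get 59.68 next round, worth 0.98 × 59.68 = 58.4864 now, so partner 2 offers 58.4864, keeping 61.5136.
Round 2 (partner 1 proposes): partner 2 can get 61.5136 next round, worth 0.58 × 61.5136 = 35.677888 now. Partner 1 offers 35.677888 and keeps 120 − 35.677888 = 84.322112.
Round 1 (partner 2 proposes): partner 1 can get 84.322112 next round, worth 0.98 × 84.322112 = 82.63566976 now. Partner 2 offers 82.63566976 and keeps 120 − 82.63566976 = 37.36433024.

82.64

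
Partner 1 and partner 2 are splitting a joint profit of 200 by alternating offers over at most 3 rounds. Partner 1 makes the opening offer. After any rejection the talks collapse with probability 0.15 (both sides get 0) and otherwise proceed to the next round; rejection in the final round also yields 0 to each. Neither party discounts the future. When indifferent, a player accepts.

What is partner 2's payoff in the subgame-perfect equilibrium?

25.5

Round 3 (partner 1 proposes): partner 2 will accept anything ≥ 0, so partner 1 offers 0 and keeps 200.
Round 2 (partner 2 proposes): rejecting gives partner 1 an expected 0.85 × 200 = 170. Partner 2 offers 170 and keeps 200 − 170 = 30.
Round 1 (partner 1 proposes): rejecting gives partner 2 an expected 0.85 × 30 = 25.5; partner 1 offers that and keeps 174.5.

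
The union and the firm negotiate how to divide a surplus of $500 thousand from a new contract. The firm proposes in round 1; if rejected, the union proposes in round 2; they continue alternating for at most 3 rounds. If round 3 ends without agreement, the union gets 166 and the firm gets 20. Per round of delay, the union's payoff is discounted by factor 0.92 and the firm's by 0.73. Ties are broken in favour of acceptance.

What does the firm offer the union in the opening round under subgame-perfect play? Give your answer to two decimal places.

235.69

Round 3 (the firm proposes): the union gets 166 if talks fail, so the firm offers 166 and keeps 334.
Round 2 (the union proposes): the firm can get 334 next round, worth 0.73 × 334 = 243.82 now, so the union offers 243.82, keeping 256.18.
Round 1 (the firm proposes): the union can get 256.18 next round, worth 0.92 × 256.18 = 235.6856 now; the firm offers that and keeps 264.3144.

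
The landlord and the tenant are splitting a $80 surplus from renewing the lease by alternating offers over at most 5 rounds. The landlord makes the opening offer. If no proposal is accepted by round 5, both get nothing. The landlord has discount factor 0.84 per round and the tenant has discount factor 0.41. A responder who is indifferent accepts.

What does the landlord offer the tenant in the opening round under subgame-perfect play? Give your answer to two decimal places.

7.06

By backward induction:
Round 5 (the landlord proposes): rejection yields 0 for the tenant; the landlord offers 0 and keeps 80.
Round 4 (the tenant proposes): the landlord can get 80 next round, worth 0.84 × 80 = 67.2 now; the tenant offers that and keeps 12.8.
Round 3 (the landlord proposes): the tenant can get 12.8 next round, worth 0.41 × 12.8 = 5.248 now, so the landlord offers 5.248, keeping 74.752.
Round 2 (the tenant proposes): the landlord can get 74.752 next round, worth 0.84 × 74.752 = 62.79168 now; the tenant offers that and keeps 17.20832.
Round 1 (the landlord proposes): the tenant can get 17.20832 next round, worth 0.41 × 17.20832 = 7.0554112 now; the landlord offers that and keeps 72.9445888.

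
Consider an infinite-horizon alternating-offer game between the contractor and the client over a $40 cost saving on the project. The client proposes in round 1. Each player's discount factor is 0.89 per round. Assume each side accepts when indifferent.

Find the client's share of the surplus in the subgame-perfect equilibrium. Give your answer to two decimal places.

21.16

Let x be the client's share when the client proposes and y be the contractor's share when the contractor proposes.
The contractor accepts iff offered ≥ 0.89·y, so x = 40 − 0.89y. Symmetrically y = 40 − 0.89x.
Substituting: x = 40 − 0.89(40 − 0.89x), giving x(1 − 0.89·0.89) = 40(1 − 0.89).
So x = 40 × 0.11 / 0.2079 ≈ 21.1640, and the contractor receives 40 − x ≈ 18.8360.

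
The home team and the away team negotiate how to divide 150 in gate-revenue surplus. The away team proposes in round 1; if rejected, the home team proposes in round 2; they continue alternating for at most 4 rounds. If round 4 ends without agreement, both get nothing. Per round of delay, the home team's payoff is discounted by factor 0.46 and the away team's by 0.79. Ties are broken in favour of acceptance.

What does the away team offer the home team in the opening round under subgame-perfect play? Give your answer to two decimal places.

39.56

Round 4 (the home team proposes): the away team will accept anything ≥ 0, so the home team offers 0 and keeps 150.
Round 3 (the away team proposes): the home team can get 150 next round, worth 0.46 × 150 = 69 now, so the away team offers 69, keeping 81.
Round 2 (the home team proposes): the away team can get 81 next round, worth 0.79 × 81 = 63.99 now; the home team offers that and keeps 86.01.
Round 1 (the away team proposes): the home team can get 86.01 next round, worth 0.46 × 86.01 = 39.5646 now, so the away team offers 39.5646, keeping 110.4354.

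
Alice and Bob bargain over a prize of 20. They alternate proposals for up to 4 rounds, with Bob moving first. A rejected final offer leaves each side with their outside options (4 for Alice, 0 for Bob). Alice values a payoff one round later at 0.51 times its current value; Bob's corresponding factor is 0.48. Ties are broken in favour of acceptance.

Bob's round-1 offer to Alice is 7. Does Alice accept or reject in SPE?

Work out Alice's continuation value if the offer is rejected.
Round 4 (Alice proposes): rejection yields 0 for Bob; Alice offers 0 and keeps 20.
Round 3 (Bob proposes): Alice can get 20 next round, worth 0.51 × 20 = 10.2 now; Bob offers that and keeps 9.8.
Round 2 (Alice proposes): Bob can get 9.8 next round, worth 0.48 × 9.8 = 4.704 now; Alice offers that and keeps 15.296.
So by rejecting in round 1, Alice gets 15.296 next round, worth 0.51 × 15.296 = 7.80096 now.
Offer 7 < 7.80096, so Alice rejects.

Reject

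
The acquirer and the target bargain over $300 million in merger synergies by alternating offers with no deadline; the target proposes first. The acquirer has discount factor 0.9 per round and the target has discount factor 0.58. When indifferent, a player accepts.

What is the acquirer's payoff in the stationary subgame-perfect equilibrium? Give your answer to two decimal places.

When the target proposes, the acquirer accepts any offer worth at least 0.9 times what the acquirer would get by proposing next round; and vice versa.
This gives x = 300 − 0.9y and y = 300 − 0.58x, where x and y are each side's share when it proposes.
Hence (1 − 0.9·0.58)x = 300(1 − 0.9), i.e. 0.478·x = 30.
x ≈ 62.7615; the acquirer's share is 300 − x ≈ 237.2385.

237.24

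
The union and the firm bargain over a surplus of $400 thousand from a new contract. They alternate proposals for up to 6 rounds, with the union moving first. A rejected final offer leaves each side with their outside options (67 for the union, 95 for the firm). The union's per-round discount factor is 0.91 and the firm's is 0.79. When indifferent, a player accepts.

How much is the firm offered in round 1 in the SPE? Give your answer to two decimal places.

184.84

By backward induction:
Round 6 (the firm proposes): the union gets 67 if talks fail, so the firm offers 67 and keeps 333.
Round 5 (the union proposes): the firm can get 333 next round, worth 0.79 × 333 = 263.07 now, so the union offers 263.07, keeping 136.93.
Round 4 (the firm proposes): the union can get 136.93 next round, worth 0.91 × 136.93 = 124.6063 now; the firm offers that and keeps 275.3937.
Round 3 (the union proposes): the firm can get 275.3937 next round, worth 0.79 × 275.3937 = 217.561023 now; the union offers that and keeps 182.438977.
Round 2 (the firm proposes): the union can get 182.438977 next round, worth 0.91 × 182.438977 = 166.01946907 now; the firm offers that and keeps 233.98053093.
Round 1 (the union proposes): the firm can get 233.98053093 next round, worth 0.79 × 233.98053093 = 184.8446194347 now, so the union offers 184.8446194347, keeping 215.1553805653.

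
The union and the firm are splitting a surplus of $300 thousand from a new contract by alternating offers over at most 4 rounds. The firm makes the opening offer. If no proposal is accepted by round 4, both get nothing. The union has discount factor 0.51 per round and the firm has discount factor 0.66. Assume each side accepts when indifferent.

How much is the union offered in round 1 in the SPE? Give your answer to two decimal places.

Round 4 (the union proposes): the firm will accept anything ≥ 0, so the union offers 0 and keeps 300.
Round 3 (the firm proposes): the union can get 300 next round, worth 0.51 × 300 = 153 now, so the firm offers 153, keeping 147.
Round 2 (the union proposes): the firm can get 147 next round, worth 0.66 × 147 = 97.02 now, so the union offers 97.02, keeping 202.98.
Round 1 (the firm proposes): the union can get 202.98 next round, worth 0.51 × 202.98 = 103.5198 now; the firm offers that and keeps 196.4802.

103.52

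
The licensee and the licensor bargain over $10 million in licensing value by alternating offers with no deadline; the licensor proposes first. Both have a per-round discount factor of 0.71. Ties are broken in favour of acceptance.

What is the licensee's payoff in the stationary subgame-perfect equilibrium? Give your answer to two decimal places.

4.15

In a stationary SPE each proposer offers the other exactly their discounted continuation value.
If the licensor keeps x when proposing and the licensee keeps y when proposing, then x = 10 − 0.71y and y = 10 − 0.71x.
Solving: x = 10(1 − 0.71) / (1 − 0.71·0.71) = 2.9 / 0.4959 ≈ 5.8480.
The licensee gets 10 − 5.8480 ≈ 4.1520.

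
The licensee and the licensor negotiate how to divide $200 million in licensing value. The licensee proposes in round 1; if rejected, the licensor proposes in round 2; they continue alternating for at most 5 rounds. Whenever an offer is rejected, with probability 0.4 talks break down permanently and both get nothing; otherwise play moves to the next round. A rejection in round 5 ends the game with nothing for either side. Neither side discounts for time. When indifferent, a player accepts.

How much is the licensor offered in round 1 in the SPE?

65.28

Round 5 (the licensee proposes): rejection yields 0 for the licensor; the licensee offers 0 and keeps 200.
Round 4 (the licensor proposes): rejecting gives the licensee an expected 0.6 × 200 = 120, so the licensor offers 120, keeping 80.
Round 3 (the licensee proposes): rejecting gives the licensor an expected 0.6 × 80 = 48. The licensee offers 48 and keeps 200 − 48 = 152.
Round 2 (the licensor proposes): rejecting gives the licensee an expected 0.6 × 152 = 91.2; the licensor offers that and keeps 108.8.
Round 1 (the licensee proposes): rejecting gives the licensor an expected 0.6 × 108.8 = 65.28, so the licensee offers 65.28, keeping 134.72.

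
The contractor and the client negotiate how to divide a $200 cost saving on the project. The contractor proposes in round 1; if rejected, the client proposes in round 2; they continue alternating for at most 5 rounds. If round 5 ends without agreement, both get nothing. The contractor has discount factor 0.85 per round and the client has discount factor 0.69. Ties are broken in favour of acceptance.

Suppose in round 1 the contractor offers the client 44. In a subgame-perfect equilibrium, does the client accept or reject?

Work out the client's continuation value if the offer is rejected.
Round 5 (the contractor proposes): the client will accept anything ≥ 0, so the contractor offers 0 and keeps 200.
Round 4 (the client proposes): the contractor can get 200 next round, worth 0.85 × 200 = 170 now; the client offers that and keeps 30.
Round 3 (the contractor proposes): the client can get 30 next round, worth 0.69 × 30 = 20.7 now, so the contractor offers 20.7, keeping 179.3.
Round 2 (the client proposes): the contractor can get 179.3 next round, worth 0.85 × 179.3 = 152.405 now; the client offers that and keeps 47.595.
So by rejecting in round 1, the client gets 47.595 next round, worth 0.69 × 47.595 = 32.84055 now.
Offer 44 ≥ 32.84055, so the client accepts.

Accept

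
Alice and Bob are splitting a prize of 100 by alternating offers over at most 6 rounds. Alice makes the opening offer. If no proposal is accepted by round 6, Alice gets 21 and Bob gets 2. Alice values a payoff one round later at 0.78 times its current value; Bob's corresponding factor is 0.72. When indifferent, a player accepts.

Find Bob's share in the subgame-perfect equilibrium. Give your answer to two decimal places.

Round 6 (Bob proposes): Alice gets 21 if talks fail, so Bob offers 21 and keeps 79.
Round 5 (Alice proposes): Bob can get 79 next round, worth 0.72 × 79 = 56.88 now. Alice offers 56.88 and keeps 100 − 56.88 = 43.12.
Round 4 (Bob proposes): Alice can get 43.12 next round, worth 0.78 × 43.12 = 33.6336 now. Bob offers 33.6336 and keeps 100 − 33.6336 = 66.3664.
Round 3 (Alice proposes): Bob can get 66.3664 next round, worth 0.72 × 66.3664 = 47.783808 now, so Alice offers 47.783808, keeping 52.216192.
Round 2 (Bob proposes): Alice can get 52.216192 next round, worth 0.78 × 52.216192 = 40.72862976 now. Bob offers 40.72862976 and keeps 100 − 40.72862976 = 59.27137024.
Round 1 (Alice proposes): Bob can get 59.27137024 next round, worth 0.72 × 59.27137024 = 42.6753865728 now; Alice offers that and keeps 57.3246134272.

42.68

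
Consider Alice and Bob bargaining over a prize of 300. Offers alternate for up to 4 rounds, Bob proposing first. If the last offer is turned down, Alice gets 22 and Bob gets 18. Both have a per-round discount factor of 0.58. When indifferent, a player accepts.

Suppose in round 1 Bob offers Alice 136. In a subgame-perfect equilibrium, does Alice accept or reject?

Accept

Work out Alice's continuation value if the offer is rejected.
Round 4 (Alice proposes): Bob gets 18 if talks fail, so Alice offers 18 and keeps 282.
Round 3 (Bob proposes): Alice can get 282 next round, worth 0.58 × 282 = 163.56 now; Bob offers that and keeps 136.44.
Round 2 (Alice proposes): Bob can get 136.44 next round, worth 0.58 × 136.44 = 79.1352 now, so Alice offers 79.1352, keeping 220.8648.
So by rejecting in round 1, Alice gets 220.8648 next round, worth 0.58 × 220.8648 = 128.101584 now.
Offer 136 ≥ 128.101584, so Alice accepts.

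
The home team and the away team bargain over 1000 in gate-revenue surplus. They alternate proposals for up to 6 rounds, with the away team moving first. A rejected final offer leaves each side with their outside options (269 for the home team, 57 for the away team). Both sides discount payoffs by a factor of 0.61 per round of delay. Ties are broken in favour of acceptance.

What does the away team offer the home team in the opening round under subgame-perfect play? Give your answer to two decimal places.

406.07

Round 6 (the home team proposes): the away team gets 57 if talks fail, so the home team offers 57 and keeps 943.
Round 5 (the away team proposes): the home team can get 943 next round, worth 0.61 × 943 = 575.23 now, so the away team offers 575.23, keeping 424.77.
Round 4 (the home team proposes): the away team can get 424.77 next round, worth 0.61 × 424.77 = 259.1097 now. The home team offers 259.1097 and keeps 1000 − 259.1097 = 740.8903.
Round 3 (the away team proposes): the home team can get 740.8903 next round, worth 0.61 × 740.8903 = 451.943083 now; the away team offers that and keeps 548.056917.
Round 2 (the home team proposes): the away team can get 548.056917 next round, worth 0.61 × 548.056917 = 334.31471937 now, so the home team offers 334.31471937, keeping 665.68528063.
Round 1 (the away team proposes): the home team can get 665.68528063 next round, worth 0.61 × 665.68528063 = 406.0680211843 now, so the away team offers 406.0680211843, keeping 593.9319788157.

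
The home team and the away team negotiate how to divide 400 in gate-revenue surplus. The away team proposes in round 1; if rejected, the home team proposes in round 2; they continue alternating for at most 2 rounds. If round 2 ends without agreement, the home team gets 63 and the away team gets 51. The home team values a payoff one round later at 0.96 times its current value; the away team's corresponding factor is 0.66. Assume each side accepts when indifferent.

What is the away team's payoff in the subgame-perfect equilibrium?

Round 2 (the home team proposes): the away team gets 51 if talks fail, so the home team offers 51 and keeps 349.
Round 1 (the away team proposes): the home team can get 349 next round, worth 0.96 × 349 = 335.04 now; the away team offers that and keeps 64.96.

64.96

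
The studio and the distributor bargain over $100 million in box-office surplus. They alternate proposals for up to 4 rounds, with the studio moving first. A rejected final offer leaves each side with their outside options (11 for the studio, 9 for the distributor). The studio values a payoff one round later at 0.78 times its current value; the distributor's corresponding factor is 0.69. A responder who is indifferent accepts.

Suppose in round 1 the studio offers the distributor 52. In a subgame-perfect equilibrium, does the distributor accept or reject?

Round 4 (the distributor proposes): the studio gets 11 if talks fail, so the distributor offers 11 and keeps 89.
Round 3 (the studio proposes): the distributor can get 89 next round, worth 0.69 × 89 = 61.41 now, so the studio offers 61.41, keeping 38.59.
Round 2 (the distributor proposes): the studio can get 38.59 next round, worth 0.78 × 38.59 = 30.1002 now, so the distributor offers 30.1002, keeping 69.8998.
So by rejecting in round 1, the distributor gets 69.8998 next round, worth 0.69 × 69.8998 = 48.230862 now.
Offer 52 ≥ 48.230862, so the distributor accepts.

Accept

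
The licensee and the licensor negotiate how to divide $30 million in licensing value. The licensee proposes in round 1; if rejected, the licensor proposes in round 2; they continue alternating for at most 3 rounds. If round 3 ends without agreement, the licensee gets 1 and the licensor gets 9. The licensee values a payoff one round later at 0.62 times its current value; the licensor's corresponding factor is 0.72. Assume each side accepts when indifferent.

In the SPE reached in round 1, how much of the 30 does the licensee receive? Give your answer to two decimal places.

Round 3 (the licensee proposes): the licensor gets 9 if talks fail, so the licensee offers 9 and keeps 21.
Round 2 (the licensor proposes): the licensee can get 21 next round, worth 0.62 × 21 = 13.02 now; the licensor offers that and keeps 16.98.
Round 1 (the licensee proposes): the licensor can get 16.98 next round, worth 0.72 × 16.98 = 12.2256 now; the licensee offers that and keeps 17.7744.

17.77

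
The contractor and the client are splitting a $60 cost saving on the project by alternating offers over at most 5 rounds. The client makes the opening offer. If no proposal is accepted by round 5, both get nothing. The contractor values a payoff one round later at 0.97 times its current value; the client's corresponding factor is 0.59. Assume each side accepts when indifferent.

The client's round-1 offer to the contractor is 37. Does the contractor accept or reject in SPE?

Reject

Work out the contractor's continuation value if the offer is rejected.
Round 5 (the client proposes): rejection yields 0 for the contractor; the client offers 0 and keeps 60.
Round 4 (the contractor proposes): the client can get 60 next round, worth 0.59 × 60 = 35.4 now. The contractor offers 35.4 and keeps 60 − 35.4 = 24.6.
Round 3 (the client proposes): the contractor can get 24.6 next round, worth 0.97 × 24.6 = 23.862 now, so the client offers 23.862, keeping 36.138.
Round 2 (the contractor proposes): the client can get 36.138 next round, worth 0.59 × 36.138 = 21.32142 now, so the contractor offers 21.32142, keeping 38.67858.
So by rejecting in round 1, the contractor gets 38.67858 next round, worth 0.97 × 38.67858 = 37.5182226 now.
Offer 37 < 37.5182226, so the contractor rejects.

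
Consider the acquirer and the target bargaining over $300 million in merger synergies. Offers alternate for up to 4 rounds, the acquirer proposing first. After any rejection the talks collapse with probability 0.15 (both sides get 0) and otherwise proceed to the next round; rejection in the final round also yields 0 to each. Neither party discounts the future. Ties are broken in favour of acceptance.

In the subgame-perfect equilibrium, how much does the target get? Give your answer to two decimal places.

222.49

By backward induction:
Round 4 (the target proposes): rejection yields 0 for the acquirer; the target offers 0 and keeps 300.
Round 3 (the acquirer proposes): rejecting gives the target an expected 0.85 × 300 = 255, so the acquirer offers 255, keeping 45.
Round 2 (the target proposes): rejecting gives the acquirer an expected 0.85 × 45 = 38.25; the target offers that and keeps 261.75.
Round 1 (the acquirer proposes): rejecting gives the target an expected 0.85 × 261.75 = 222.4875; the acquirer offers that and keeps 77.5125.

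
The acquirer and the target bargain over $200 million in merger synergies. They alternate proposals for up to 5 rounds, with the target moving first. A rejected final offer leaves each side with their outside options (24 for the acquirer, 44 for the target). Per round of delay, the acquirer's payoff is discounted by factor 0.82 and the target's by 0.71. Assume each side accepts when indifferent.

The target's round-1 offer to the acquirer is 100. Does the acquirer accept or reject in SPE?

Accept

Round 5 (the target proposes): the acquirer gets 24 if talks fail, so the target offers 24 and keeps 176.
Round 4 (the acquirer proposes): the target can get 176 next round, worth 0.71 × 176 = 124.96 now, so the acquirer offers 124.96, keeping 75.04.
Round 3 (the target proposes): the acquirer can get 75.04 next round, worth 0.82 × 75.04 = 61.5328 now. The target offers 61.5328 and keeps 200 − 61.5328 = 138.4672.
Round 2 (the acquirer proposes): the target can get 138.4672 next round, worth 0.71 × 138.4672 = 98.311712 now; the acquirer offers that and keeps 101.688288.
So by rejecting in round 1, the acquirer gets 101.688288 next round, worth 0.82 × 101.688288 = 83.38439616 now.
Offer 100 ≥ 83.38439616, so the acquirer accepts.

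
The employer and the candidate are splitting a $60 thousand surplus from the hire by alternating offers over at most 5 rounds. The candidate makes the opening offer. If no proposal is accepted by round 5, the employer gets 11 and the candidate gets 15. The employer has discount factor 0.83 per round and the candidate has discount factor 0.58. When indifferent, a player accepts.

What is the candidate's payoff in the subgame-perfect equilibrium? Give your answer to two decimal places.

Work backward from the last round.
Round 5 (the candidate proposes): the employer gets 11 if talks fail, so the candidate offers 11 and keeps 49.
Round 4 (the employer proposes): the candidate can get 49 next round, worth 0.58 × 49 = 28.42 now, so the employer offers 28.42, keeping 31.58.
Round 3 (the candidate proposes): the employer can get 31.58 next round, worth 0.83 × 31.58 = 26.2114 now, so the candidate offers 26.2114, keeping 33.7886.
Round 2 (the employer proposes): the candidate can get 33.7886 next round, worth 0.58 × 33.7886 = 19.597388 now, so the employer offers 19.597388, keeping 40.402612.
Round 1 (the candidate proposes): the employer can get 40.402612 next round, worth 0.83 × 40.402612 = 33.53416796 now. The candidate offers 33.53416796 and keeps 60 − 33.53416796 = 26.46583204.

26.47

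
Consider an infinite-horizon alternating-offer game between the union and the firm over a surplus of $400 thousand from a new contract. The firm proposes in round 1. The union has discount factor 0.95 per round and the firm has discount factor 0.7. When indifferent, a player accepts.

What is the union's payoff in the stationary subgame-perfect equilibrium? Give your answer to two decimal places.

Let x be the firm's share when the firm proposes and y be the union's share when the union proposes.
The union accepts iff offered ≥ 0.95·y, so x = 400 − 0.95y. Symmetrically y = 400 − 0.7x.
Substituting: x = 400 − 0.95(400 − 0.7x), giving x(1 − 0.7·0.95) = 400(1 − 0.95).
So x = 400 × 0.05 / 0.335 ≈ 59.7015, and the union receives 400 − x ≈ 340.2985.

340.30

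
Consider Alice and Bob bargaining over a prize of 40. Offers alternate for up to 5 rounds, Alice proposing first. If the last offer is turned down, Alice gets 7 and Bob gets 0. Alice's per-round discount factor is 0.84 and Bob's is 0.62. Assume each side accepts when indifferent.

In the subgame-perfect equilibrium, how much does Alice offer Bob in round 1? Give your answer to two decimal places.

6.03

Round 5 (Alice proposes): rejection yields 0 for Bob; Alice offers 0 and keeps 40.
Round 4 (Bob proposes): Alice can get 40 next round, worth 0.84 × 40 = 33.6 now, so Bob offers 33.6, keeping 6.4.
Round 3 (Alice proposes): Bob can get 6.4 next round, worth 0.62 × 6.4 = 3.968 now; Alice offers that and keeps 36.032.
Round 2 (Bob proposes): Alice can get 36.032 next round, worth 0.84 × 36.032 = 30.26688 now; Bob offers that and keeps 9.73312.
Round 1 (Alice proposes): Bob can get 9.73312 next round, worth 0.62 × 9.73312 = 6.0345344 now, so Alice offers 6.0345344, keeping 33.9654656.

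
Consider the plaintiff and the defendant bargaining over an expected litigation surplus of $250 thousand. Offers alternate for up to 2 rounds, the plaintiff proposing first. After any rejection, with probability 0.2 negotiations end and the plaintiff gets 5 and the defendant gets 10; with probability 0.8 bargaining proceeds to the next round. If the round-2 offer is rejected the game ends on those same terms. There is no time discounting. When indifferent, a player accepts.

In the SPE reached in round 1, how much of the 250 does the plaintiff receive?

By backward induction:
Round 2 (the defendant proposes): the plaintiff gets 5 if talks fail, so the defendant offers 5 and keeps 245.
Round 1 (the plaintiff proposes): rejecting gives the defendant an expected 0.8 × 245 + 0.2 × 10 = 198, so the plaintiff offers 198, keeping 52.

52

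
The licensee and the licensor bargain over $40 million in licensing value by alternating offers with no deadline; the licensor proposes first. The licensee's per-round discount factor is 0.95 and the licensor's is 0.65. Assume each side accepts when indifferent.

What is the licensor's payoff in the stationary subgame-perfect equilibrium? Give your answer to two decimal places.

5.23

When the licensor proposes, the licensee accepts any offer worth at least 0.95 times what the licensee would get by proposing next round; and vice versa.
This gives x = 40 − 0.95y and y = 40 − 0.65x, where x and y are each side's share when it proposes.
Hence (1 − 0.95·0.65)x = 40(1 − 0.95), i.e. 0.3825·x = 2.
x ≈ 5.2288; the licensee's share is 40 − x ≈ 34.7712.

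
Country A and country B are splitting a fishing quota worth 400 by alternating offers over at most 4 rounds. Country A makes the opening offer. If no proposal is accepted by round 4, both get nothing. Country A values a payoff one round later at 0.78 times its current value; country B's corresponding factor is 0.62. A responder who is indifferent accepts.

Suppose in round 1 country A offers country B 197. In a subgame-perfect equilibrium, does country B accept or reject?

Round 4 (country B proposes): rejection yields 0 for country A; country B offers 0 and keeps 400.
Round 3 (country A proposes): country B can get 400 next round, worth 0.62 × 400 = 248 now, so country A offers 248, keeping 152.
Round 2 (country B proposes): country A can get 152 next round, worth 0.78 × 152 = 118.56 now. Country B offers 118.56 and keeps 400 − 118.56 = 281.44.
So by rejecting in round 1, country B gets 281.44 next round, worth 0.62 × 281.44 = 174.4928 now.
Offer 197 ≥ 174.4928, so country B accepts.

Accept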